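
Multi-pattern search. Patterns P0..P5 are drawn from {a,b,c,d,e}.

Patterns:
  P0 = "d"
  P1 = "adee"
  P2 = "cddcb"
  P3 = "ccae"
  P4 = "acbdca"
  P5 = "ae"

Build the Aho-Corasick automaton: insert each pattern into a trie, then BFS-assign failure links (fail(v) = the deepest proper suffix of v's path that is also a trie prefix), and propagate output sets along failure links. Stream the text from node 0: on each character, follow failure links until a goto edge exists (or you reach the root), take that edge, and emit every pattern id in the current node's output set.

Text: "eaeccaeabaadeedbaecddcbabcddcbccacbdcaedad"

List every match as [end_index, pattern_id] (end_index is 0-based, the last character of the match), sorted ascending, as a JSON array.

Build automaton:
Trie (insert patterns):
  0='ε' goto a→2 c→6 d→1
  1='d' goto ·  ←P0
  2='a' goto c→14 d→3 e→19
  3='ad' goto e→4
  4='ade' goto e→5
  5='adee' goto ·  ←P1
  6='c' goto c→11 d→7
  7='cd' goto d→8
  8='cdd' goto c→9
  9='cddc' goto b→10
  10='cddcb' goto ·  ←P2
  11='cc' goto a→12
  12='cca' goto e→13
  13='ccae' goto ·  ←P3
  14='ac' goto b→15
  15='acb' goto d→16
  16='acbd' goto c→17
  17='acbdc' goto a→18
  18='acbdca' goto ·  ←P4
  19='ae' goto ·  ←P5

BFS fail/out derivation:
  fail(1) 'd': from fail(0)=0 chase 'd': 0 ⇒ 0;  out={0}∪out(0)={0}
  fail(2) 'a': from fail(0)=0 chase 'a': 0 ⇒ 0;  out=∅∪out(0)=∅
  fail(6) 'c': from fail(0)=0 chase 'c': 0 ⇒ 0;  out=∅∪out(0)=∅
  fail(3) 'ad': from fail(2)=0 chase 'd': 0 ⇒ 1;  out=∅∪out(1)={0}
  fail(7) 'cd': from fail(6)=0 chase 'd': 0 ⇒ 1;  out=∅∪out(1)={0}
  fail(11) 'cc': from fail(6)=0 chase 'c': 0 ⇒ 6;  out=∅∪out(6)=∅
  fail(14) 'ac': from fail(2)=0 chase 'c': 0 ⇒ 6;  out=∅∪out(6)=∅
  fail(19) 'ae': from fail(2)=0 chase 'e': 0 ⇒ 0;  out={5}∪out(0)={5}
  fail(4) 'ade': from fail(3)=1 chase 'e': 1→0 ⇒ 0;  out=∅∪out(0)=∅
  fail(8) 'cdd': from fail(7)=1 chase 'd': 1→0 ⇒ 1;  out=∅∪out(1)={0}
  fail(12) 'cca': from fail(11)=6 chase 'a': 6→0 ⇒ 2;  out=∅∪out(2)=∅
  fail(15) 'acb': from fail(14)=6 chase 'b': 6→0 ⇒ 0;  out=∅∪out(0)=∅
  fail(5) 'adee': from fail(4)=0 chase 'e': 0 ⇒ 0;  out={1}∪out(0)={1}
  fail(9) 'cddc': from fail(8)=1 chase 'c': 1→0 ⇒ 6;  out=∅∪out(6)=∅
  fail(13) 'ccae': from fail(12)=2 chase 'e': 2 ⇒ 19;  out={3}∪out(19)={3,5}
  fail(16) 'acbd': from fail(15)=0 chase 'd': 0 ⇒ 1;  out=∅∪out(1)={0}
  fail(10) 'cddcb': from fail(9)=6 chase 'b': 6→0 ⇒ 0;  out={2}∪out(0)={2}
  fail(17) 'acbdc': from fail(16)=1 chase 'c': 1→0 ⇒ 6;  out=∅∪out(6)=∅
  fail(18) 'acbdca': from fail(17)=6 chase 'a': 6→0 ⇒ 2;  out={4}∪out(2)={4}

Scan:
i=0 'e': node 0→0
i=1 'a': node 0→2
i=2 'e': node 2→19  ** P5@[1:2]
i=3 'c': node 19→6 ·f
i=4 'c': node 6→11
i=5 'a': node 11→12
i=6 'e': node 12→13  ** P3@[3:6],P5@[5:6]
i=7 'a': node 13→2 ·f
i=8 'b': node 2→0 ·f
i=9 'a': node 0→2
i=10 'a': node 2→2 ·f
i=11 'd': node 2→3  ** P0@[11:11]
i=12 'e': node 3→4
i=13 'e': node 4→5  ** P1@[10:13]
i=14 'd': node 5→1 ·f  ** P0@[14:14]
i=15 'b': node 1→0 ·f
i=16 'a': node 0→2
i=17 'e': node 2→19  ** P5@[16:17]
i=18 'c': node 19→6 ·f
i=19 'd': node 6→7  ** P0@[19:19]
i=20 'd': node 7→8  ** P0@[20:20]
i=21 'c': node 8→9
i=22 'b': node 9→10  ** P2@[18:22]
i=23 'a': node 10→2 ·f
i=24 'b': node 2→0 ·f
i=25 'c': node 0→6
i=26 'd': node 6→7  ** P0@[26:26]
i=27 'd': node 7→8  ** P0@[27:27]
i=28 'c': node 8→9
i=29 'b': node 9→10  ** P2@[25:29]
i=30 'c': node 10→6 ·f
i=31 'c': node 6→11
i=32 'a': node 11→12
i=33 'c': node 12→14 ·f
i=34 'b': node 14→15
i=35 'd': node 15→16  ** P0@[35:35]
i=36 'c': node 16→17
i=37 'a': node 17→18  ** P4@[32:37]
i=38 'e': node 18→19 ·f  ** P5@[37:38]
i=39 'd': node 19→1 ·f  ** P0@[39:39]
i=40 'a': node 1→2 ·f
i=41 'd': node 2→3  ** P0@[41:41]

Result: [[2,5],[6,3],[6,5],[11,0],[13,1],[14,0],[17,5],[19,0],[20,0],[22,2],[26,0],[27,0],[29,2],[35,0],[37,4],[38,5],[39,0],[41,0]]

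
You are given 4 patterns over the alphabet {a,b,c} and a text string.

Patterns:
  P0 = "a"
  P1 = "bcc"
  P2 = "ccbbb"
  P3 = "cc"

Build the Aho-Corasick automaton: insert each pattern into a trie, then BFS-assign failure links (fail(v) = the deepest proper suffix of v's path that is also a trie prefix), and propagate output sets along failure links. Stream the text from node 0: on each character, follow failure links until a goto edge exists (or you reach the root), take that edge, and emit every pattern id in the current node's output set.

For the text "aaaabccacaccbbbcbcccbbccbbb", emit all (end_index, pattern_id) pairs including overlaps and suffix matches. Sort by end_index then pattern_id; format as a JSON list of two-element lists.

Construct AC machine:
Trie nodes:
  n0 'ε': a→1 b→2 c→5
  n1 'a': ·  ←P0
  n2 'b': c→3
  n3 'bc': c→4
  n4 'bcc': ·  ←P1
  n5 'c': c→6
  n6 'cc': b→7  ←P3
  n7 'ccb': b→8
  n8 'ccbb': b→9
  n9 'ccbbb': ·  ←P2

Failure links (BFS by depth):
  fail(1) 'a': from fail(0)=0 chase 'a': 0 ⇒ 0;  out={0}∪out(0)={0}
  fail(2) 'b': from fail(0)=0 chase 'b': 0 ⇒ 0;  out=∅∪out(0)=∅
  fail(5) 'c': from fail(0)=0 chase 'c': 0 ⇒ 0;  out=∅∪out(0)=∅
  fail(3) 'bc': from fail(2)=0 chase 'c': 0 ⇒ 5;  out=∅∪out(5)=∅
  fail(6) 'cc': from fail(5)=0 chase 'c': 0 ⇒ 5;  out={3}∪out(5)={3}
  fail(4) 'bcc': from fail(3)=5 chase 'c': 5 ⇒ 6;  out={1}∪out(6)={1,3}
  fail(7) 'ccb': from fail(6)=5 chase 'b': 5→0 ⇒ 2;  out=∅∪out(2)=∅
  fail(8) 'ccbb': from fail(7)=2 chase 'b': 2→0 ⇒ 2;  out=∅∪out(2)=∅
  fail(9) 'ccbbb': from fail(8)=2 chase 'b': 2→0 ⇒ 2;  out={2}∪out(2)={2}

Text stream:
pos 0 'a': at 1  emit P0@[0:0]
pos 1 'a': at 1 (fail-walked)  emit P0@[1:1]
pos 2 'a': at 1 (fail-walked)  emit P0@[2:2]
pos 3 'a': at 1 (fail-walked)  emit P0@[3:3]
pos 4 'b': at 2 (fail-walked)
pos 5 'c': at 3
pos 6 'c': at 4  emit P1@[4:6],P3@[5:6]
pos 7 'a': at 1 (fail-walked)  emit P0@[7:7]
pos 8 'c': at 5 (fail-walked)
pos 9 'a': at 1 (fail-walked)  emit P0@[9:9]
pos 10 'c': at 5 (fail-walked)
pos 11 'c': at 6  emit P3@[10:11]
pos 12 'b': at 7
pos 13 'b': at 8
pos 14 'b': at 9  emit P2@[10:14]
pos 15 'c': at 3 (fail-walked)
pos 16 'b': at 2 (fail-walked)
pos 17 'c': at 3
pos 18 'c': at 4  emit P1@[16:18],P3@[17:18]
pos 19 'c': at 6 (fail-walked)  emit P3@[18:19]
pos 20 'b': at 7
pos 21 'b': at 8
pos 22 'c': at 3 (fail-walked)
pos 23 'c': at 4  emit P1@[21:23],P3@[22:23]
pos 24 'b': at 7 (fail-walked)
pos 25 'b': at 8
pos 26 'b': at 9  emit P2@[22:26]

Matches: [[0,0],[1,0],[2,0],[3,0],[6,1],[6,3],[7,0],[9,0],[11,3],[14,2],[18,1],[18,3],[19,3],[23,1],[23,3],[26,2]]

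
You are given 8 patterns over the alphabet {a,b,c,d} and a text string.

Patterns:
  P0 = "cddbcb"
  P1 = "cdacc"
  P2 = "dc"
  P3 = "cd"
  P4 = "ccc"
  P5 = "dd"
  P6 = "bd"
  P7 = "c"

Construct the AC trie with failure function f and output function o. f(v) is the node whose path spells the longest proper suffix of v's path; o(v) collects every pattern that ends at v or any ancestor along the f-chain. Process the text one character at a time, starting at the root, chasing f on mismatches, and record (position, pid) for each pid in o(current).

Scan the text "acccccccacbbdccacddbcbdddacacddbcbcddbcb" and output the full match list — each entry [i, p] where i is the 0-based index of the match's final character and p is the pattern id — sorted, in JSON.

Construct AC machine:
Trie (insert patterns):
  0='ε' goto b→15 c→1 d→10
  1='c' goto c→12 d→2  ←P7
  2='cd' goto a→7 d→3  ←P3
  3='cdd' goto b→4
  4='cddb' goto c→5
  5='cddbc' goto b→6
  6='cddbcb' goto ·  ←P0
  7='cda' goto c→8
  8='cdac' goto c→9
  9='cdacc' goto ·  ←P1
  10='d' goto c→11 d→14
  11='dc' goto ·  ←P2
  12='cc' goto c→13
  13='ccc' goto ·  ←P4
  14='dd' goto ·  ←P5
  15='b' goto d→16
  16='bd' goto ·  ←P6

BFS fail/out derivation:
  n1('c'): parent n0 fail=0; on 'c' 0 → fail=0;  out {7}∪∅={7}
  n10('d'): parent n0 fail=0; on 'd' 0 → fail=0;  out ∅∪∅=∅
  n15('b'): parent n0 fail=0; on 'b' 0 → fail=0;  out ∅∪∅=∅
  n2('cd'): parent n1 fail=0; on 'd' 0 → fail=10;  out {3}∪∅={3}
  n11('dc'): parent n10 fail=0; on 'c' 0 → fail=1;  out {2}∪{7}={2,7}
  n12('cc'): parent n1 fail=0; on 'c' 0 → fail=1;  out ∅∪{7}={7}
  n14('dd'): parent n10 fail=0; on 'd' 0 → fail=10;  out {5}∪∅={5}
  n16('bd'): parent n15 fail=0; on 'd' 0 → fail=10;  out {6}∪∅={6}
  n3('cdd'): parent n2 fail=10; on 'd' 10 → fail=14;  out ∅∪{5}={5}
  n7('cda'): parent n2 fail=10; on 'a' 10→0 → fail=0;  out ∅∪∅=∅
  n13('ccc'): parent n12 fail=1; on 'c' 1 → fail=12;  out {4}∪{7}={4,7}
  n4('cddb'): parent n3 fail=14; on 'b' 14→10→0 → fail=15;  out ∅∪∅=∅
  n8('cdac'): parent n7 fail=0; on 'c' 0 → fail=1;  out ∅∪{7}={7}
  n5('cddbc'): parent n4 fail=15; on 'c' 15→0 → fail=1;  out ∅∪{7}={7}
  n9('cdacc'): parent n8 fail=1; on 'c' 1 → fail=12;  out {1}∪{7}={1,7}
  n6('cddbcb'): parent n5 fail=1; on 'b' 1→0 → fail=15;  out {0}∪∅={0}

Text stream:
[0] read 'a'  n0⇒n0
[1] read 'c'  n0⇒n1  → match P7@[1:1]
[2] read 'c'  n1⇒n12  → match P7@[2:2]
[3] read 'c'  n12⇒n13  → match P4@[1:3],P7@[3:3]
[4] read 'c'  n13⇒n13 (fail-walked)  → match P4@[2:4],P7@[4:4]
[5] read 'c'  n13⇒n13 (fail-walked)  → match P4@[3:5],P7@[5:5]
[6] read 'c'  n13⇒n13 (fail-walked)  → match P4@[4:6],P7@[6:6]
[7] read 'c'  n13⇒n13 (fail-walked)  → match P4@[5:7],P7@[7:7]
[8] read 'a'  n13⇒n0 (fail-walked)
[9] read 'c'  n0⇒n1  → match P7@[9:9]
[10] read 'b'  n1⇒n15 (fail-walked)
[11] read 'b'  n15⇒n15 (fail-walked)
[12] read 'd'  n15⇒n16  → match P6@[11:12]
[13] read 'c'  n16⇒n11 (fail-walked)  → match P2@[12:13],P7@[13:13]
[14] read 'c'  n11⇒n12 (fail-walked)  → match P7@[14:14]
[15] read 'a'  n12⇒n0 (fail-walked)
[16] read 'c'  n0⇒n1  → match P7@[16:16]
[17] read 'd'  n1⇒n2  → match P3@[16:17]
[18] read 'd'  n2⇒n3  → match P5@[17:18]
[19] read 'b'  n3⇒n4
[20] read 'c'  n4⇒n5  → match P7@[20:20]
[21] read 'b'  n5⇒n6  → match P0@[16:21]
[22] read 'd'  n6⇒n16 (fail-walked)  → match P6@[21:22]
[23] read 'd'  n16⇒n14 (fail-walked)  → match P5@[22:23]
[24] read 'd'  n14⇒n14 (fail-walked)  → match P5@[23:24]
[25] read 'a'  n14⇒n0 (fail-walked)
[26] read 'c'  n0⇒n1  → match P7@[26:26]
[27] read 'a'  n1⇒n0 (fail-walked)
[28] read 'c'  n0⇒n1  → match P7@[28:28]
[29] read 'd'  n1⇒n2  → match P3@[28:29]
[30] read 'd'  n2⇒n3  → match P5@[29:30]
[31] read 'b'  n3⇒n4
[32] read 'c'  n4⇒n5  → match P7@[32:32]
[33] read 'b'  n5⇒n6  → match P0@[28:33]
[34] read 'c'  n6⇒n1 (fail-walked)  → match P7@[34:34]
[35] read 'd'  n1⇒n2  → match P3@[34:35]
[36] read 'd'  n2⇒n3  → match P5@[35:36]
[37] read 'b'  n3⇒n4
[38] read 'c'  n4⇒n5  → match P7@[38:38]
[39] read 'b'  n5⇒n6  → match P0@[34:39]

Result: [[1,7],[2,7],[3,4],[3,7],[4,4],[4,7],[5,4],[5,7],[6,4],[6,7],[7,4],[7,7],[9,7],[12,6],[13,2],[13,7],[14,7],[16,7],[17,3],[18,5],[20,7],[21,0],[22,6],[23,5],[24,5],[26,7],[28,7],[29,3],[30,5],[32,7],[33,0],[34,7],[35,3],[36,5],[38,7],[39,0]]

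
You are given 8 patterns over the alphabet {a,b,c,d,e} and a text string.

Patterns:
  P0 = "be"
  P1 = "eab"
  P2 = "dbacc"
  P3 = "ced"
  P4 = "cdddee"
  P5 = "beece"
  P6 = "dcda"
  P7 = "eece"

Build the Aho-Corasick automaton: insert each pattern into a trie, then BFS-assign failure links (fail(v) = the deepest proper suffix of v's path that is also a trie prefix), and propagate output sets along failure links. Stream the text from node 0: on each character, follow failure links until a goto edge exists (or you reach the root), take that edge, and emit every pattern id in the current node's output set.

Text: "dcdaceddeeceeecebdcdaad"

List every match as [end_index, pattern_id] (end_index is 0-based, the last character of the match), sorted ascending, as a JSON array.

Build automaton:
Trie (insert patterns):
  n0 'ε': b→1 c→11 d→6 e→3
  n1 'b': e→2
  n2 'be': e→19  [P0 ends]
  n3 'e': a→4 e→25
  n4 'ea': b→5
  n5 'eab': ·  [P1 ends]
  n6 'd': b→7 c→22
  n7 'db': a→8
  n8 'dba': c→9
  n9 'dbac': c→10
  n10 'dbacc': ·  [P2 ends]
  n11 'c': d→14 e→12
  n12 'ce': d→13
  n13 'ced': ·  [P3 ends]
  n14 'cd': d→15
  n15 'cdd': d→16
  n16 'cddd': e→17
  n17 'cddde': e→18
  n18 'cdddee': ·  [P4 ends]
  n19 'bee': c→20
  n20 'beec': e→21
  n21 'beece': ·  [P5 ends]
  n22 'dc': d→23
  n23 'dcd': a→24
  n24 'dcda': ·  [P6 ends]
  n25 'ee': c→26
  n26 'eec': e→27
  n27 'eece': ·  [P7 ends]

Failure links (BFS by depth):
  fail(1) 'b': from fail(0)=0 chase 'b': 0 ⇒ 0;  out=∅∪out(0)=∅
  fail(3) 'e': from fail(0)=0 chase 'e': 0 ⇒ 0;  out=∅∪out(0)=∅
  fail(6) 'd': from fail(0)=0 chase 'd': 0 ⇒ 0;  out=∅∪out(0)=∅
  fail(11) 'c': from fail(0)=0 chase 'c': 0 ⇒ 0;  out=∅∪out(0)=∅
  fail(2) 'be': from fail(1)=0 chase 'e': 0 ⇒ 3;  out={0}∪out(3)={0}
  fail(4) 'ea': from fail(3)=0 chase 'a': 0 ⇒ 0;  out=∅∪out(0)=∅
  fail(7) 'db': from fail(6)=0 chase 'b': 0 ⇒ 1;  out=∅∪out(1)=∅
  fail(12) 'ce': from fail(11)=0 chase 'e': 0 ⇒ 3;  out=∅∪out(3)=∅
  fail(14) 'cd': from fail(11)=0 chase 'd': 0 ⇒ 6;  out=∅∪out(6)=∅
  fail(22) 'dc': from fail(6)=0 chase 'c': 0 ⇒ 11;  out=∅∪out(11)=∅
  fail(25) 'ee': from fail(3)=0 chase 'e': 0 ⇒ 3;  out=∅∪out(3)=∅
  fail(5) 'eab': from fail(4)=0 chase 'b': 0 ⇒ 1;  out={1}∪out(1)={1}
  fail(8) 'dba': from fail(7)=1 chase 'a': 1→0 ⇒ 0;  out=∅∪out(0)=∅
  fail(13) 'ced': from fail(12)=3 chase 'd': 3→0 ⇒ 6;  out={3}∪out(6)={3}
  fail(15) 'cdd': from fail(14)=6 chase 'd': 6→0 ⇒ 6;  out=∅∪out(6)=∅
  fail(19) 'bee': from fail(2)=3 chase 'e': 3 ⇒ 25;  out=∅∪out(25)=∅
  fail(23) 'dcd': from fail(22)=11 chase 'd': 11 ⇒ 14;  out=∅∪out(14)=∅
  fail(26) 'eec': from fail(25)=3 chase 'c': 3→0 ⇒ 11;  out=∅∪out(11)=∅
  fail(9) 'dbac': from fail(8)=0 chase 'c': 0 ⇒ 11;  out=∅∪out(11)=∅
  fail(16) 'cddd': from fail(15)=6 chase 'd': 6→0 ⇒ 6;  out=∅∪out(6)=∅
  fail(20) 'beec': from fail(19)=25 chase 'c': 25 ⇒ 26;  out=∅∪out(26)=∅
  fail(24) 'dcda': from fail(23)=14 chase 'a': 14→6→0 ⇒ 0;  out={6}∪out(0)={6}
  fail(27) 'eece': from fail(26)=11 chase 'e': 11 ⇒ 12;  out={7}∪out(12)={7}
  fail(10) 'dbacc': from fail(9)=11 chase 'c': 11→0 ⇒ 11;  out={2}∪out(11)={2}
  fail(17) 'cddde': from fail(16)=6 chase 'e': 6→0 ⇒ 3;  out=∅∪out(3)=∅
  fail(21) 'beece': from fail(20)=26 chase 'e': 26 ⇒ 27;  out={5}∪out(27)={5,7}
  fail(18) 'cdddee': from fail(17)=3 chase 'e': 3 ⇒ 25;  out={4}∪out(25)={4}

Text stream:
pos 0 'd': at 6
pos 1 'c': at 22
pos 2 'd': at 23
pos 3 'a': at 24  ** P6@[0:3]
pos 4 'c': at 11 (fail-walked)
pos 5 'e': at 12
pos 6 'd': at 13  ** P3@[4:6]
pos 7 'd': at 6 (fail-walked)
pos 8 'e': at 3 (fail-walked)
pos 9 'e': at 25
pos 10 'c': at 26
pos 11 'e': at 27  ** P7@[8:11]
pos 12 'e': at 25 (fail-walked)
pos 13 'e': at 25 (fail-walked)
pos 14 'c': at 26
pos 15 'e': at 27  ** P7@[12:15]
pos 16 'b': at 1 (fail-walked)
pos 17 'd': at 6 (fail-walked)
pos 18 'c': at 22
pos 19 'd': at 23
pos 20 'a': at 24  ** P6@[17:20]
pos 21 'a': at 0 (fail-walked)
pos 22 'd': at 6

Result: [[3,6],[6,3],[11,7],[15,7],[20,6]]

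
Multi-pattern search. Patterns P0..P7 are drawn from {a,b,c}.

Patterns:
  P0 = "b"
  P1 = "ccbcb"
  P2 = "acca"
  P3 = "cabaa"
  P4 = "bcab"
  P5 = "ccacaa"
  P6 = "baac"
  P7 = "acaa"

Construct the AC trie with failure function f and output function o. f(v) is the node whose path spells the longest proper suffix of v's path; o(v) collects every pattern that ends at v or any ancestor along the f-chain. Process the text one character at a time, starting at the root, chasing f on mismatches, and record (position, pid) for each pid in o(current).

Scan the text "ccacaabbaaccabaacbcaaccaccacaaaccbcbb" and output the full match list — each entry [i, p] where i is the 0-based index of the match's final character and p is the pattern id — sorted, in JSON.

Build automaton:
Trie nodes:
  n0 'ε': a→7 b→1 c→2
  n1 'b': a→22 c→15  [P0 ends]
  n2 'c': a→11 c→3
  n3 'cc': a→18 b→4
  n4 'ccb': c→5
  n5 'ccbc': b→6
  n6 'ccbcb': ·  [P1 ends]
  n7 'a': c→8
  n8 'ac': a→25 c→9
  n9 'acc': a→10
  n10 'acca': ·  [P2 ends]
  n11 'ca': b→12
  n12 'cab': a→13
  n13 'caba': a→14
  n14 'cabaa': ·  [P3 ends]
  n15 'bc': a→16
  n16 'bca': b→17
  n17 'bcab': ·  [P4 ends]
  n18 'cca': c→19
  n19 'ccac': a→20
  n20 'ccaca': a→21
  n21 'ccacaa': ·  [P5 ends]
  n22 'ba': a→23
  n23 'baa': c→24
  n24 'baac': ·  [P6 ends]
  n25 'aca': a→26
  n26 'acaa': ·  [P7 ends]

BFS fail/out derivation:
  fail(1) 'b': from fail(0)=0 chase 'b': 0 ⇒ 0;  out={0}∪out(0)={0}
  fail(2) 'c': from fail(0)=0 chase 'c': 0 ⇒ 0;  out=∅∪out(0)=∅
  fail(7) 'a': from fail(0)=0 chase 'a': 0 ⇒ 0;  out=∅∪out(0)=∅
  fail(3) 'cc': from fail(2)=0 chase 'c': 0 ⇒ 2;  out=∅∪out(2)=∅
  fail(8) 'ac': from fail(7)=0 chase 'c': 0 ⇒ 2;  out=∅∪out(2)=∅
  fail(11) 'ca': from fail(2)=0 chase 'a': 0 ⇒ 7;  out=∅∪out(7)=∅
  fail(15) 'bc': from fail(1)=0 chase 'c': 0 ⇒ 2;  out=∅∪out(2)=∅
  fail(22) 'ba': from fail(1)=0 chase 'a': 0 ⇒ 7;  out=∅∪out(7)=∅
  fail(4) 'ccb': from fail(3)=2 chase 'b': 2→0 ⇒ 1;  out=∅∪out(1)={0}
  fail(9) 'acc': from fail(8)=2 chase 'c': 2 ⇒ 3;  out=∅∪out(3)=∅
  fail(12) 'cab': from fail(11)=7 chase 'b': 7→0 ⇒ 1;  out=∅∪out(1)={0}
  fail(16) 'bca': from fail(15)=2 chase 'a': 2 ⇒ 11;  out=∅∪out(11)=∅
  fail(18) 'cca': from fail(3)=2 chase 'a': 2 ⇒ 11;  out=∅∪out(11)=∅
  fail(23) 'baa': from fail(22)=7 chase 'a': 7→0 ⇒ 7;  out=∅∪out(7)=∅
  fail(25) 'aca': from fail(8)=2 chase 'a': 2 ⇒ 11;  out=∅∪out(11)=∅
  fail(5) 'ccbc': from fail(4)=1 chase 'c': 1 ⇒ 15;  out=∅∪out(15)=∅
  fail(10) 'acca': from fail(9)=3 chase 'a': 3 ⇒ 18;  out={2}∪out(18)={2}
  fail(13) 'caba': from fail(12)=1 chase 'a': 1 ⇒ 22;  out=∅∪out(22)=∅
  fail(17) 'bcab': from fail(16)=11 chase 'b': 11 ⇒ 12;  out={4}∪out(12)={0,4}
  fail(19) 'ccac': from fail(18)=11 chase 'c': 11→7 ⇒ 8;  out=∅∪out(8)=∅
  fail(24) 'baac': from fail(23)=7 chase 'c': 7 ⇒ 8;  out={6}∪out(8)={6}
  fail(26) 'acaa': from fail(25)=11 chase 'a': 11→7→0 ⇒ 7;  out={7}∪out(7)={7}
  fail(6) 'ccbcb': from fail(5)=15 chase 'b': 15→2→0 ⇒ 1;  out={1}∪out(1)={0,1}
  fail(14) 'cabaa': from fail(13)=22 chase 'a': 22 ⇒ 23;  out={3}∪out(23)={3}
  fail(20) 'ccaca': from fail(19)=8 chase 'a': 8 ⇒ 25;  out=∅∪out(25)=∅
  fail(21) 'ccacaa': from fail(20)=25 chase 'a': 25 ⇒ 26;  out={5}∪out(26)={5,7}

Run:
pos 0 'c': at 2
pos 1 'c': at 3
pos 2 'a': at 18
pos 3 'c': at 19
pos 4 'a': at 20
pos 5 'a': at 21  ** P5@[0:5],P7@[2:5]
pos 6 'b': at 1 (via fail)  ** P0@[6:6]
pos 7 'b': at 1 (via fail)  ** P0@[7:7]
pos 8 'a': at 22
pos 9 'a': at 23
pos 10 'c': at 24  ** P6@[7:10]
pos 11 'c': at 9 (via fail)
pos 12 'a': at 10  ** P2@[9:12]
pos 13 'b': at 12 (via fail)  ** P0@[13:13]
pos 14 'a': at 13
pos 15 'a': at 14  ** P3@[11:15]
pos 16 'c': at 24 (via fail)  ** P6@[13:16]
pos 17 'b': at 1 (via fail)  ** P0@[17:17]
pos 18 'c': at 15
pos 19 'a': at 16
pos 20 'a': at 7 (via fail)
pos 21 'c': at 8
pos 22 'c': at 9
pos 23 'a': at 10  ** P2@[20:23]
pos 24 'c': at 19 (via fail)
pos 25 'c': at 9 (via fail)
pos 26 'a': at 10  ** P2@[23:26]
pos 27 'c': at 19 (via fail)
pos 28 'a': at 20
pos 29 'a': at 21  ** P5@[24:29],P7@[26:29]
pos 30 'a': at 7 (via fail)
pos 31 'c': at 8
pos 32 'c': at 9
pos 33 'b': at 4 (via fail)  ** P0@[33:33]
pos 34 'c': at 5
pos 35 'b': at 6  ** P0@[35:35],P1@[31:35]
pos 36 'b': at 1 (via fail)  ** P0@[36:36]

All matches (sorted): [[5,5],[5,7],[6,0],[7,0],[10,6],[12,2],[13,0],[15,3],[16,6],[17,0],[23,2],[26,2],[29,5],[29,7],[33,0],[35,0],[35,1],[36,0]]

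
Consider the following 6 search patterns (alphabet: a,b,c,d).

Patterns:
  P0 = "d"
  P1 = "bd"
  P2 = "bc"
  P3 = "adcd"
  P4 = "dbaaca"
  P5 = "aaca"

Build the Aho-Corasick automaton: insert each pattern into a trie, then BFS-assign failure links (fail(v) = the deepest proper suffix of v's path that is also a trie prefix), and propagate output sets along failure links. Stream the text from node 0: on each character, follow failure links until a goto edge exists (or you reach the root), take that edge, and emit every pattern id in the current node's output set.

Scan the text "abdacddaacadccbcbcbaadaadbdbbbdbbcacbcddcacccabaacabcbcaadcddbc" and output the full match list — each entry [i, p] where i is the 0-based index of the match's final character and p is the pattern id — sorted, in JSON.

Build:
Trie (insert patterns):
  0='ε' goto a→5 b→2 d→1
  1='d' goto b→9  [P0 ends]
  2='b' goto c→4 d→3
  3='bd' goto ·  [P1 ends]
  4='bc' goto ·  [P2 ends]
  5='a' goto a→14 d→6
  6='ad' goto c→7
  7='adc' goto d→8
  8='adcd' goto ·  [P3 ends]
  9='db' goto a→10
  10='dba' goto a→11
  11='dbaa' goto c→12
  12='dbaac' goto a→13
  13='dbaaca' goto ·  [P4 ends]
  14='aa' goto c→15
  15='aac' goto a→16
  16='aaca' goto ·  [P5 ends]

Failure links (BFS by depth):
  fail(1) 'd': from fail(0)=0 chase 'd': 0 ⇒ 0;  out={0}∪out(0)={0}
  fail(2) 'b': from fail(0)=0 chase 'b': 0 ⇒ 0;  out=∅∪out(0)=∅
  fail(5) 'a': from fail(0)=0 chase 'a': 0 ⇒ 0;  out=∅∪out(0)=∅
  fail(3) 'bd': from fail(2)=0 chase 'd': 0 ⇒ 1;  out={1}∪out(1)={0,1}
  fail(4) 'bc': from fail(2)=0 chase 'c': 0 ⇒ 0;  out={2}∪out(0)={2}
  fail(6) 'ad': from fail(5)=0 chase 'd': 0 ⇒ 1;  out=∅∪out(1)={0}
  fail(9) 'db': from fail(1)=0 chase 'b': 0 ⇒ 2;  out=∅∪out(2)=∅
  fail(14) 'aa': from fail(5)=0 chase 'a': 0 ⇒ 5;  out=∅∪out(5)=∅
  fail(7) 'adc': from fail(6)=1 chase 'c': 1→0 ⇒ 0;  out=∅∪out(0)=∅
  fail(10) 'dba': from fail(9)=2 chase 'a': 2→0 ⇒ 5;  out=∅∪out(5)=∅
  fail(15) 'aac': from fail(14)=5 chase 'c': 5→0 ⇒ 0;  out=∅∪out(0)=∅
  fail(8) 'adcd': from fail(7)=0 chase 'd': 0 ⇒ 1;  out={3}∪out(1)={0,3}
  fail(11) 'dbaa': from fail(10)=5 chase 'a': 5 ⇒ 14;  out=∅∪out(14)=∅
  fail(16) 'aaca': from fail(15)=0 chase 'a': 0 ⇒ 5;  out={5}∪out(5)={5}
  fail(12) 'dbaac': from fail(11)=14 chase 'c': 14 ⇒ 15;  out=∅∪out(15)=∅
  fail(13) 'dbaaca': from fail(12)=15 chase 'a': 15 ⇒ 16;  out={4}∪out(16)={4,5}

Text stream:
[0] read 'a'  n0⇒n5
[1] read 'b'  n5⇒n2 (fail-walked)
[2] read 'd'  n2⇒n3  ** P0@[2:2],P1@[1:2]
[3] read 'a'  n3⇒n5 (fail-walked)
[4] read 'c'  n5⇒n0 (fail-walked)
[5] read 'd'  n0⇒n1  ** P0@[5:5]
[6] read 'd'  n1⇒n1 (fail-walked)  ** P0@[6:6]
[7] read 'a'  n1⇒n5 (fail-walked)
[8] read 'a'  n5⇒n14
[9] read 'c'  n14⇒n15
[10] read 'a'  n15⇒n16  ** P5@[7:10]
[11] read 'd'  n16⇒n6 (fail-walked)  ** P0@[11:11]
[12] read 'c'  n6⇒n7
[13] read 'c'  n7⇒n0 (fail-walked)
[14] read 'b'  n0⇒n2
[15] read 'c'  n2⇒n4  ** P2@[14:15]
[16] read 'b'  n4⇒n2 (fail-walked)
[17] read 'c'  n2⇒n4  ** P2@[16:17]
[18] read 'b'  n4⇒n2 (fail-walked)
[19] read 'a'  n2⇒n5 (fail-walked)
[20] read 'a'  n5⇒n14
[21] read 'd'  n14⇒n6 (fail-walked)  ** P0@[21:21]
[22] read 'a'  n6⇒n5 (fail-walked)
[23] read 'a'  n5⇒n14
[24] read 'd'  n14⇒n6 (fail-walked)  ** P0@[24:24]
[25] read 'b'  n6⇒n9 (fail-walked)
[26] read 'd'  n9⇒n3 (fail-walked)  ** P0@[26:26],P1@[25:26]
[27] read 'b'  n3⇒n9 (fail-walked)
[28] read 'b'  n9⇒n2 (fail-walked)
[29] read 'b'  n2⇒n2 (fail-walked)
[30] read 'd'  n2⇒n3  ** P0@[30:30],P1@[29:30]
[31] read 'b'  n3⇒n9 (fail-walked)
[32] read 'b'  n9⇒n2 (fail-walked)
[33] read 'c'  n2⇒n4  ** P2@[32:33]
[34] read 'a'  n4⇒n5 (fail-walked)
[35] read 'c'  n5⇒n0 (fail-walked)
[36] read 'b'  n0⇒n2
[37] read 'c'  n2⇒n4  ** P2@[36:37]
[38] read 'd'  n4⇒n1 (fail-walked)  ** P0@[38:38]
[39] read 'd'  n1⇒n1 (fail-walked)  ** P0@[39:39]
[40] read 'c'  n1⇒n0 (fail-walked)
[41] read 'a'  n0⇒n5
[42] read 'c'  n5⇒n0 (fail-walked)
[43] read 'c'  n0⇒n0
[44] read 'c'  n0⇒n0
[45] read 'a'  n0⇒n5
[46] read 'b'  n5⇒n2 (fail-walked)
[47] read 'a'  n2⇒n5 (fail-walked)
[48] read 'a'  n5⇒n14
[49] read 'c'  n14⇒n15
[50] read 'a'  n15⇒n16  ** P5@[47:50]
[51] read 'b'  n16⇒n2 (fail-walked)
[52] read 'c'  n2⇒n4  ** P2@[51:52]
[53] read 'b'  n4⇒n2 (fail-walked)
[54] read 'c'  n2⇒n4  ** P2@[53:54]
[55] read 'a'  n4⇒n5 (fail-walked)
[56] read 'a'  n5⇒n14
[57] read 'd'  n14⇒n6 (fail-walked)  ** P0@[57:57]
[58] read 'c'  n6⇒n7
[59] read 'd'  n7⇒n8  ** P0@[59:59],P3@[56:59]
[60] read 'd'  n8⇒n1 (fail-walked)  ** P0@[60:60]
[61] read 'b'  n1⇒n9
[62] read 'c'  n9⇒n4 (fail-walked)  ** P2@[61:62]

Matches: [[2,0],[2,1],[5,0],[6,0],[10,5],[11,0],[15,2],[17,2],[21,0],[24,0],[26,0],[26,1],[30,0],[30,1],[33,2],[37,2],[38,0],[39,0],[50,5],[52,2],[54,2],[57,0],[59,0],[59,3],[60,0],[62,2]]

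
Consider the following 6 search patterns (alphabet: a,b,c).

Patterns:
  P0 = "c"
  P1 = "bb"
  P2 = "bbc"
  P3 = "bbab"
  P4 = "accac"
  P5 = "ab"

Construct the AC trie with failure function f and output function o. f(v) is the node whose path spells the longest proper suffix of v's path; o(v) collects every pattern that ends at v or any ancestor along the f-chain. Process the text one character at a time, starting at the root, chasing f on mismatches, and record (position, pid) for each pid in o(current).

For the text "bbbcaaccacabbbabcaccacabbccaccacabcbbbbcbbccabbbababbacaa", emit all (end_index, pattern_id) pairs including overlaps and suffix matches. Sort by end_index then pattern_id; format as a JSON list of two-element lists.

Build automaton:
Trie nodes:
  0='ε' goto a→7 b→2 c→1
  1='c' goto ·  ←P0
  2='b' goto b→3
  3='bb' goto a→5 c→4  ←P1
  4='bbc' goto ·  ←P2
  5='bba' goto b→6
  6='bbab' goto ·  ←P3
  7='a' goto b→12 c→8
  8='ac' goto c→9
  9='acc' goto a→10
  10='acca' goto c→11
  11='accac' goto ·  ←P4
  12='ab' goto ·  ←P5

BFS fail/out derivation:
  fail(1) 'c': from fail(0)=0 chase 'c': 0 ⇒ 0;  out={0}∪out(0)={0}
  fail(2) 'b': from fail(0)=0 chase 'b': 0 ⇒ 0;  out=∅∪out(0)=∅
  fail(7) 'a': from fail(0)=0 chase 'a': 0 ⇒ 0;  out=∅∪out(0)=∅
  fail(3) 'bb': from fail(2)=0 chase 'b': 0 ⇒ 2;  out={1}∪out(2)={1}
  fail(8) 'ac': from fail(7)=0 chase 'c': 0 ⇒ 1;  out=∅∪out(1)={0}
  fail(12) 'ab': from fail(7)=0 chase 'b': 0 ⇒ 2;  out={5}∪out(2)={5}
  fail(4) 'bbc': from fail(3)=2 chase 'c': 2→0 ⇒ 1;  out={2}∪out(1)={0,2}
  fail(5) 'bba': from fail(3)=2 chase 'a': 2→0 ⇒ 7;  out=∅∪out(7)=∅
  fail(9) 'acc': from fail(8)=1 chase 'c': 1→0 ⇒ 1;  out=∅∪out(1)={0}
  fail(6) 'bbab': from fail(5)=7 chase 'b': 7 ⇒ 12;  out={3}∪out(12)={3,5}
  fail(10) 'acca': from fail(9)=1 chase 'a': 1→0 ⇒ 7;  out=∅∪out(7)=∅
  fail(11) 'accac': from fail(10)=7 chase 'c': 7 ⇒ 8;  out={4}∪out(8)={0,4}

Text stream:
[0] read 'b'  n0⇒n2
[1] read 'b'  n2⇒n3  → match P1@[0:1]
[2] read 'b'  n3⇒n3 (via fail)  → match P1@[1:2]
[3] read 'c'  n3⇒n4  → match P0@[3:3],P2@[1:3]
[4] read 'a'  n4⇒n7 (via fail)
[5] read 'a'  n7⇒n7 (via fail)
[6] read 'c'  n7⇒n8  → match P0@[6:6]
[7] read 'c'  n8⇒n9  → match P0@[7:7]
[8] read 'a'  n9⇒n10
[9] read 'c'  n10⇒n11  → match P0@[9:9],P4@[5:9]
[10] read 'a'  n11⇒n7 (via fail)
[11] read 'b'  n7⇒n12  → match P5@[10:11]
[12] read 'b'  n12⇒n3 (via fail)  → match P1@[11:12]
[13] read 'b'  n3⇒n3 (via fail)  → match P1@[12:13]
[14] read 'a'  n3⇒n5
[15] read 'b'  n5⇒n6  → match P3@[12:15],P5@[14:15]
[16] read 'c'  n6⇒n1 (via fail)  → match P0@[16:16]
[17] read 'a'  n1⇒n7 (via fail)
[18] read 'c'  n7⇒n8  → match P0@[18:18]
[19] read 'c'  n8⇒n9  → match P0@[19:19]
[20] read 'a'  n9⇒n10
[21] read 'c'  n10⇒n11  → match P0@[21:21],P4@[17:21]
[22] read 'a'  n11⇒n7 (via fail)
[23] read 'b'  n7⇒n12  → match P5@[22:23]
[24] read 'b'  n12⇒n3 (via fail)  → match P1@[23:24]
[25] read 'c'  n3⇒n4  → match P0@[25:25],P2@[23:25]
[26] read 'c'  n4⇒n1 (via fail)  → match P0@[26:26]
[27] read 'a'  n1⇒n7 (via fail)
[28] read 'c'  n7⇒n8  → match P0@[28:28]
[29] read 'c'  n8⇒n9  → match P0@[29:29]
[30] read 'a'  n9⇒n10
[31] read 'c'  n10⇒n11  → match P0@[31:31],P4@[27:31]
[32] read 'a'  n11⇒n7 (via fail)
[33] read 'b'  n7⇒n12  → match P5@[32:33]
[34] read 'c'  n12⇒n1 (via fail)  → match P0@[34:34]
[35] read 'b'  n1⇒n2 (via fail)
[36] read 'b'  n2⇒n3  → match P1@[35:36]
[37] read 'b'  n3⇒n3 (via fail)  → match P1@[36:37]
[38] read 'b'  n3⇒n3 (via fail)  → match P1@[37:38]
[39] read 'c'  n3⇒n4  → match P0@[39:39],P2@[37:39]
[40] read 'b'  n4⇒n2 (via fail)
[41] read 'b'  n2⇒n3  → match P1@[40:41]
[42] read 'c'  n3⇒n4  → match P0@[42:42],P2@[40:42]
[43] read 'c'  n4⇒n1 (via fail)  → match P0@[43:43]
[44] read 'a'  n1⇒n7 (via fail)
[45] read 'b'  n7⇒n12  → match P5@[44:45]
[46] read 'b'  n12⇒n3 (via fail)  → match P1@[45:46]
[47] read 'b'  n3⇒n3 (via fail)  → match P1@[46:47]
[48] read 'a'  n3⇒n5
[49] read 'b'  n5⇒n6  → match P3@[46:49],P5@[48:49]
[50] read 'a'  n6⇒n7 (via fail)
[51] read 'b'  n7⇒n12  → match P5@[50:51]
[52] read 'b'  n12⇒n3 (via fail)  → match P1@[51:52]
[53] read 'a'  n3⇒n5
[54] read 'c'  n5⇒n8 (via fail)  → match P0@[54:54]
[55] read 'a'  n8⇒n7 (via fail)
[56] read 'a'  n7⇒n7 (via fail)

Result: [[1,1],[2,1],[3,0],[3,2],[6,0],[7,0],[9,0],[9,4],[11,5],[12,1],[13,1],[15,3],[15,5],[16,0],[18,0],[19,0],[21,0],[21,4],[23,5],[24,1],[25,0],[25,2],[26,0],[28,0],[29,0],[31,0],[31,4],[33,5],[34,0],[36,1],[37,1],[38,1],[39,0],[39,2],[41,1],[42,0],[42,2],[43,0],[45,5],[46,1],[47,1],[49,3],[49,5],[51,5],[52,1],[54,0]]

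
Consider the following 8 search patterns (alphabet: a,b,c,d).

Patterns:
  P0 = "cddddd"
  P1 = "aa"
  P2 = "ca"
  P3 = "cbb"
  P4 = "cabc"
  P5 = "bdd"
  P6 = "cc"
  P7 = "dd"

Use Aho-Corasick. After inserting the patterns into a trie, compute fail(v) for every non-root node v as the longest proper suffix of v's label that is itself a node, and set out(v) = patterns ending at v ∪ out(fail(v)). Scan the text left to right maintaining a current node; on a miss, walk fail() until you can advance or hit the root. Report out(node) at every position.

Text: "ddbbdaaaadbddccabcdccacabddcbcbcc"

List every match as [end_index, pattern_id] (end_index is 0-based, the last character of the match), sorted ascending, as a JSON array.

Build:
Trie (insert patterns):
  n0 'ε': a→7 b→14 c→1 d→18
  n1 'c': a→9 b→10 c→17 d→2
  n2 'cd': d→3
  n3 'cdd': d→4
  n4 'cddd': d→5
  n5 'cdddd': d→6
  n6 'cddddd': ·  [P0 ends]
  n7 'a': a→8
  n8 'aa': ·  [P1 ends]
  n9 'ca': b→12  [P2 ends]
  n10 'cb': b→11
  n11 'cbb': ·  [P3 ends]
  n12 'cab': c→13
  n13 'cabc': ·  [P4 ends]
  n14 'b': d→15
  n15 'bd': d→16
  n16 'bdd': ·  [P5 ends]
  n17 'cc': ·  [P6 ends]
  n18 'd': d→19
  n19 'dd': ·  [P7 ends]

Failure links (BFS by depth):
  fail(1) 'c': from fail(0)=0 chase 'c': 0 ⇒ 0;  out=∅∪out(0)=∅
  fail(7) 'a': from fail(0)=0 chase 'a': 0 ⇒ 0;  out=∅∪out(0)=∅
  fail(14) 'b': from fail(0)=0 chase 'b': 0 ⇒ 0;  out=∅∪out(0)=∅
  fail(18) 'd': from fail(0)=0 chase 'd': 0 ⇒ 0;  out=∅∪out(0)=∅
  fail(2) 'cd': from fail(1)=0 chase 'd': 0 ⇒ 18;  out=∅∪out(18)=∅
  fail(8) 'aa': from fail(7)=0 chase 'a': 0 ⇒ 7;  out={1}∪out(7)={1}
  fail(9) 'ca': from fail(1)=0 chase 'a': 0 ⇒ 7;  out={2}∪out(7)={2}
  fail(10) 'cb': from fail(1)=0 chase 'b': 0 ⇒ 14;  out=∅∪out(14)=∅
  fail(15) 'bd': from fail(14)=0 chase 'd': 0 ⇒ 18;  out=∅∪out(18)=∅
  fail(17) 'cc': from fail(1)=0 chase 'c': 0 ⇒ 1;  out={6}∪out(1)={6}
  fail(19) 'dd': from fail(18)=0 chase 'd': 0 ⇒ 18;  out={7}∪out(18)={7}
  fail(3) 'cdd': from fail(2)=18 chase 'd': 18 ⇒ 19;  out=∅∪out(19)={7}
  fail(11) 'cbb': from fail(10)=14 chase 'b': 14→0 ⇒ 14;  out={3}∪out(14)={3}
  fail(12) 'cab': from fail(9)=7 chase 'b': 7→0 ⇒ 14;  out=∅∪out(14)=∅
  fail(16) 'bdd': from fail(15)=18 chase 'd': 18 ⇒ 19;  out={5}∪out(19)={5,7}
  fail(4) 'cddd': from fail(3)=19 chase 'd': 19→18 ⇒ 19;  out=∅∪out(19)={7}
  fail(13) 'cabc': from fail(12)=14 chase 'c': 14→0 ⇒ 1;  out={4}∪out(1)={4}
  fail(5) 'cdddd': from fail(4)=19 chase 'd': 19→18 ⇒ 19;  out=∅∪out(19)={7}
  fail(6) 'cddddd': from fail(5)=19 chase 'd': 19→18 ⇒ 19;  out={0}∪out(19)={0,7}

Scan:
[0] read 'd'  n0⇒n18
[1] read 'd'  n18⇒n19  ** P7@[0:1]
[2] read 'b'  n19⇒n14 ·f
[3] read 'b'  n14⇒n14 ·f
[4] read 'd'  n14⇒n15
[5] read 'a'  n15⇒n7 ·f
[6] read 'a'  n7⇒n8  ** P1@[5:6]
[7] read 'a'  n8⇒n8 ·f  ** P1@[6:7]
[8] read 'a'  n8⇒n8 ·f  ** P1@[7:8]
[9] read 'd'  n8⇒n18 ·f
[10] read 'b'  n18⇒n14 ·f
[11] read 'd'  n14⇒n15
[12] read 'd'  n15⇒n16  ** P5@[10:12],P7@[11:12]
[13] read 'c'  n16⇒n1 ·f
[14] read 'c'  n1⇒n17  ** P6@[13:14]
[15] read 'a'  n17⇒n9 ·f  ** P2@[14:15]
[16] read 'b'  n9⇒n12
[17] read 'c'  n12⇒n13  ** P4@[14:17]
[18] read 'd'  n13⇒n2 ·f
[19] read 'c'  n2⇒n1 ·f
[20] read 'c'  n1⇒n17  ** P6@[19:20]
[21] read 'a'  n17⇒n9 ·f  ** P2@[20:21]
[22] read 'c'  n9⇒n1 ·f
[23] read 'a'  n1⇒n9  ** P2@[22:23]
[24] read 'b'  n9⇒n12
[25] read 'd'  n12⇒n15 ·f
[26] read 'd'  n15⇒n16  ** P5@[24:26],P7@[25:26]
[27] read 'c'  n16⇒n1 ·f
[28] read 'b'  n1⇒n10
[29] read 'c'  n10⇒n1 ·f
[30] read 'b'  n1⇒n10
[31] read 'c'  n10⇒n1 ·f
[32] read 'c'  n1⇒n17  ** P6@[31:32]

All matches (sorted): [[1,7],[6,1],[7,1],[8,1],[12,5],[12,7],[14,6],[15,2],[17,4],[20,6],[21,2],[23,2],[26,5],[26,7],[32,6]]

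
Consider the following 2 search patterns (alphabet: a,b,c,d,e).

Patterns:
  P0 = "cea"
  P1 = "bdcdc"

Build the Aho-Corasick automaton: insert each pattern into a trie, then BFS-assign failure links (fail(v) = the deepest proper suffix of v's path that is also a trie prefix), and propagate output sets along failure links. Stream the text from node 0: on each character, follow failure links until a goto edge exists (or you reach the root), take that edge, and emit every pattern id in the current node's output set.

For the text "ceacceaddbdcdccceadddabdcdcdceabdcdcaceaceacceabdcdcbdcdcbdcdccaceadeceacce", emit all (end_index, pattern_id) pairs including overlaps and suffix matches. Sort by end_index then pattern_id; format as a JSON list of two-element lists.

Build automaton:
Trie nodes:
  n0 'ε': b→4 c→1
  n1 'c': e→2
  n2 'ce': a→3
  n3 'cea': ·  [P0 ends]
  n4 'b': d→5
  n5 'bd': c→6
  n6 'bdc': d→7
  n7 'bdcd': c→8
  n8 'bdcdc': ·  [P1 ends]

BFS fail/out derivation:
  fail(1) 'c': from fail(0)=0 chase 'c': 0 ⇒ 0;  out=∅∪out(0)=∅
  fail(4) 'b': from fail(0)=0 chase 'b': 0 ⇒ 0;  out=∅∪out(0)=∅
  fail(2) 'ce': from fail(1)=0 chase 'e': 0 ⇒ 0;  out=∅∪out(0)=∅
  fail(5) 'bd': from fail(4)=0 chase 'd': 0 ⇒ 0;  out=∅∪out(0)=∅
  fail(3) 'cea': from fail(2)=0 chase 'a': 0 ⇒ 0;  out={0}∪out(0)={0}
  fail(6) 'bdc': from fail(5)=0 chase 'c': 0 ⇒ 1;  out=∅∪out(1)=∅
  fail(7) 'bdcd': from fail(6)=1 chase 'd': 1→0 ⇒ 0;  out=∅∪out(0)=∅
  fail(8) 'bdcdc': from fail(7)=0 chase 'c': 0 ⇒ 1;  out={1}∪out(1)={1}

Text stream:
[0] read 'c'  n0⇒n1
[1] read 'e'  n1⇒n2
[2] read 'a'  n2⇒n3  emit P0@[0:2]
[3] read 'c'  n3⇒n1 (via fail)
[4] read 'c'  n1⇒n1 (via fail)
[5] read 'e'  n1⇒n2
[6] read 'a'  n2⇒n3  emit P0@[4:6]
[7] read 'd'  n3⇒n0 (via fail)
[8] read 'd'  n0⇒n0
[9] read 'b'  n0⇒n4
[10] read 'd'  n4⇒n5
[11] read 'c'  n5⇒n6
[12] read 'd'  n6⇒n7
[13] read 'c'  n7⇒n8  emit P1@[9:13]
[14] read 'c'  n8⇒n1 (via fail)
[15] read 'c'  n1⇒n1 (via fail)
[16] read 'e'  n1⇒n2
[17] read 'a'  n2⇒n3  emit P0@[15:17]
[18] read 'd'  n3⇒n0 (via fail)
[19] read 'd'  n0⇒n0
[20] read 'd'  n0⇒n0
[21] read 'a'  n0⇒n0
[22] read 'b'  n0⇒n4
[23] read 'd'  n4⇒n5
[24] read 'c'  n5⇒n6
[25] read 'd'  n6⇒n7
[26] read 'c'  n7⇒n8  emit P1@[22:26]
[27] read 'd'  n8⇒n0 (via fail)
[28] read 'c'  n0⇒n1
[29] read 'e'  n1⇒n2
[30] read 'a'  n2⇒n3  emit P0@[28:30]
[31] read 'b'  n3⇒n4 (via fail)
[32] read 'd'  n4⇒n5
[33] read 'c'  n5⇒n6
[34] read 'd'  n6⇒n7
[35] read 'c'  n7⇒n8  emit P1@[31:35]
[36] read 'a'  n8⇒n0 (via fail)
[37] read 'c'  n0⇒n1
[38] read 'e'  n1⇒n2
[39] read 'a'  n2⇒n3  emit P0@[37:39]
[40] read 'c'  n3⇒n1 (via fail)
[41] read 'e'  n1⇒n2
[42] read 'a'  n2⇒n3  emit P0@[40:42]
[43] read 'c'  n3⇒n1 (via fail)
[44] read 'c'  n1⇒n1 (via fail)
[45] read 'e'  n1⇒n2
[46] read 'a'  n2⇒n3  emit P0@[44:46]
[47] read 'b'  n3⇒n4 (via fail)
[48] read 'd'  n4⇒n5
[49] read 'c'  n5⇒n6
[50] read 'd'  n6⇒n7
[51] read 'c'  n7⇒n8  emit P1@[47:51]
[52] read 'b'  n8⇒n4 (via fail)
[53] read 'd'  n4⇒n5
[54] read 'c'  n5⇒n6
[55] read 'd'  n6⇒n7
[56] read 'c'  n7⇒n8  emit P1@[52:56]
[57] read 'b'  n8⇒n4 (via fail)
[58] read 'd'  n4⇒n5
[59] read 'c'  n5⇒n6
[60] read 'd'  n6⇒n7
[61] read 'c'  n7⇒n8  emit P1@[57:61]
[62] read 'c'  n8⇒n1 (via fail)
[63] read 'a'  n1⇒n0 (via fail)
[64] read 'c'  n0⇒n1
[65] read 'e'  n1⇒n2
[66] read 'a'  n2⇒n3  emit P0@[64:66]
[67] read 'd'  n3⇒n0 (via fail)
[68] read 'e'  n0⇒n0
[69] read 'c'  n0⇒n1
[70] read 'e'  n1⇒n2
[71] read 'a'  n2⇒n3  emit P0@[69:71]
[72] read 'c'  n3⇒n1 (via fail)
[73] read 'c'  n1⇒n1 (via fail)
[74] read 'e'  n1⇒n2

Matches: [[2,0],[6,0],[13,1],[17,0],[26,1],[30,0],[35,1],[39,0],[42,0],[46,0],[51,1],[56,1],[61,1],[66,0],[71,0]]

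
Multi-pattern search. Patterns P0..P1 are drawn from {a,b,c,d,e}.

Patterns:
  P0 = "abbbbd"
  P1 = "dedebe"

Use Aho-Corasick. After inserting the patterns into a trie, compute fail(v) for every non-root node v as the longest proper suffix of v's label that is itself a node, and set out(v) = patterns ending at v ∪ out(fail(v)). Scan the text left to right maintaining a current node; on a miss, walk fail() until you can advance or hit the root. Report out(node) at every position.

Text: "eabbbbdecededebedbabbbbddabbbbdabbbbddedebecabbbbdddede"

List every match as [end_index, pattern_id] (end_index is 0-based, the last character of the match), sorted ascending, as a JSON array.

Build automaton:
Trie nodes:
  n0 'ε': a→1 d→7
  n1 'a': b→2
  n2 'ab': b→3
  n3 'abb': b→4
  n4 'abbb': b→5
  n5 'abbbb': d→6
  n6 'abbbbd': ·  ←P0
  n7 'd': e→8
  n8 'de': d→9
  n9 'ded': e→10
  n10 'dede': b→11
  n11 'dedeb': e→12
  n12 'dedebe': ·  ←P1

BFS fail/out derivation:
  fail(1) 'a': from fail(0)=0 chase 'a': 0 ⇒ 0;  out=∅∪out(0)=∅
  fail(7) 'd': from fail(0)=0 chase 'd': 0 ⇒ 0;  out=∅∪out(0)=∅
  fail(2) 'ab': from fail(1)=0 chase 'b': 0 ⇒ 0;  out=∅∪out(0)=∅
  fail(8) 'de': from fail(7)=0 chase 'e': 0 ⇒ 0;  out=∅∪out(0)=∅
  fail(3) 'abb': from fail(2)=0 chase 'b': 0 ⇒ 0;  out=∅∪out(0)=∅
  fail(9) 'ded': from fail(8)=0 chase 'd': 0 ⇒ 7;  out=∅∪out(7)=∅
  fail(4) 'abbb': from fail(3)=0 chase 'b': 0 ⇒ 0;  out=∅∪out(0)=∅
  fail(10) 'dede': from fail(9)=7 chase 'e': 7 ⇒ 8;  out=∅∪out(8)=∅
  fail(5) 'abbbb': from fail(4)=0 chase 'b': 0 ⇒ 0;  out=∅∪out(0)=∅
  fail(11) 'dedeb': from fail(10)=8 chase 'b': 8→0 ⇒ 0;  out=∅∪out(0)=∅
  fail(6) 'abbbbd': from fail(5)=0 chase 'd': 0 ⇒ 7;  out={0}∪out(7)={0}
  fail(12) 'dedebe': from fail(11)=0 chase 'e': 0 ⇒ 0;  out={1}∪out(0)={1}

Scan:
pos 0 'e': at 0
pos 1 'a': at 1
pos 2 'b': at 2
pos 3 'b': at 3
pos 4 'b': at 4
pos 5 'b': at 5
pos 6 'd': at 6  → match P0@[1:6]
pos 7 'e': at 8 ·f
pos 8 'c': at 0 ·f
pos 9 'e': at 0
pos 10 'd': at 7
pos 11 'e': at 8
pos 12 'd': at 9
pos 13 'e': at 10
pos 14 'b': at 11
pos 15 'e': at 12  → match P1@[10:15]
pos 16 'd': at 7 ·f
pos 17 'b': at 0 ·f
pos 18 'a': at 1
pos 19 'b': at 2
pos 20 'b': at 3
pos 21 'b': at 4
pos 22 'b': at 5
pos 23 'd': at 6  → match P0@[18:23]
pos 24 'd': at 7 ·f
pos 25 'a': at 1 ·f
pos 26 'b': at 2
pos 27 'b': at 3
pos 28 'b': at 4
pos 29 'b': at 5
pos 30 'd': at 6  → match P0@[25:30]
pos 31 'a': at 1 ·f
pos 32 'b': at 2
pos 33 'b': at 3
pos 34 'b': at 4
pos 35 'b': at 5
pos 36 'd': at 6  → match P0@[31:36]
pos 37 'd': at 7 ·f
pos 38 'e': at 8
pos 39 'd': at 9
pos 40 'e': at 10
pos 41 'b': at 11
pos 42 'e': at 12  → match P1@[37:42]
pos 43 'c': at 0 ·f
pos 44 'a': at 1
pos 45 'b': at 2
pos 46 'b': at 3
pos 47 'b': at 4
pos 48 'b': at 5
pos 49 'd': at 6  → match P0@[44:49]
pos 50 'd': at 7 ·f
pos 51 'd': at 7 ·f
pos 52 'e': at 8
pos 53 'd': at 9
pos 54 'e': at 10

All matches (sorted): [[6,0],[15,1],[23,0],[30,0],[36,0],[42,1],[49,0]]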